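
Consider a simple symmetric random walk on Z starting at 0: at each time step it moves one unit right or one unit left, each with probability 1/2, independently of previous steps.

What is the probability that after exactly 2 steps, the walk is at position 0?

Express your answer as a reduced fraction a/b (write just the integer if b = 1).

Answer: 1/2

Derivation:
To return to 0 after 2 steps: need exactly 1 step of +1 and 1 of -1.
Favorable paths: C(2,1) = 2
Total paths: 2^2 = 4
P = 2/4 = 1/2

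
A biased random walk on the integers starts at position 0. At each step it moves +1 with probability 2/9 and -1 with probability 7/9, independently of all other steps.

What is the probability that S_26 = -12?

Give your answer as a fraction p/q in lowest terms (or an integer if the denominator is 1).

Answer: 959768736376122043571200/6461081889226673298932241

Derivation:
To reach position -12 after 26 steps: need 7 steps of +1 and 19 steps of -1.
Number of such sequences: C(26,7) = 657800
Each has probability (2/9)^7 · (7/9)^19 = 1459058583727762304/6461081889226673298932241
P = 657800 · 1459058583727762304/6461081889226673298932241 = 959768736376122043571200/6461081889226673298932241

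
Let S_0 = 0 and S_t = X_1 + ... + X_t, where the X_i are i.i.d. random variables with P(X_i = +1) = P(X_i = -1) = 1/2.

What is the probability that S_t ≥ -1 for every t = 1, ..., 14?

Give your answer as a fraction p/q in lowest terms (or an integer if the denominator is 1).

Let f(t,s) = #length-t paths at position s with S_1..S_t all ≥ -1.
f(t,s) = f(t-1,s-1) + f(t-1,s+1) for s ≥ -1; f(t,s) = 0 for s < -1.
t=0: f(0,0)=1
t=1: f(1,-1)=1 f(1,1)=1
t=2: f(2,0)=2 f(2,2)=1
t=3: f(3,-1)=2 f(3,1)=3 f(3,3)=1
t=4: f(4,0)=5 f(4,2)=4 f(4,4)=1
t=5: f(5,-1)=5 f(5,1)=9 f(5,3)=5 f(5,5)=1
t=6: f(6,0)=14 f(6,2)=14 f(6,4)=6 f(6,6)=1
t=7: f(7,-1)=14 f(7,1)=28 f(7,3)=20 f(7,5)=7 f(7,7)=1
t=8: f(8,0)=42 f(8,2)=48 f(8,4)=27 f(8,6)=8 f(8,8)=1
t=9: f(9,-1)=42 f(9,1)=90 f(9,3)=75 f(9,5)=35 f(9,7)=9 f(9,9)=1
t=10: f(10,0)=132 f(10,2)=165 f(10,4)=110 f(10,6)=44 f(10,8)=10 f(10,10)=1
t=11: f(11,-1)=132 f(11,1)=297 f(11,3)=275 f(11,5)=154 f(11,7)=54 f(11,9)=11 f(11,11)=1
t=12: f(12,0)=429 f(12,2)=572 f(12,4)=429 f(12,6)=208 f(12,8)=65 f(12,10)=12 f(12,12)=1
t=13: f(13,-1)=429 f(13,1)=1001 f(13,3)=1001 f(13,5)=637 f(13,7)=273 f(13,9)=77 f(13,11)=13 f(13,13)=1
t=14: f(14,0)=1430 f(14,2)=2002 f(14,4)=1638 f(14,6)=910 f(14,8)=350 f(14,10)=90 f(14,12)=14 f(14,14)=1
Σ_s f(14,s) = 6435
P = 6435/16384 = 6435/16384

Answer: 6435/16384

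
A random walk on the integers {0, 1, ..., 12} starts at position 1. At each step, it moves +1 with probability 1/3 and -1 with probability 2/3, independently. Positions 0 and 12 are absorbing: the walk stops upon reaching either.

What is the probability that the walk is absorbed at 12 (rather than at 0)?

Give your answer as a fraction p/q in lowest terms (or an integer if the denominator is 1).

Biased walk: p = 1/3, q = 2/3, r = q/p = 2
Gambler's ruin: P(hit 12 before 0 | start at 1) = (1 - r^a)/(1 - r^N)
r^1 = 2; r^12 = 4096
P = (1 - 2) / (1 - 4096) = -1 / -4095 = 1/4095

Answer: 1/4095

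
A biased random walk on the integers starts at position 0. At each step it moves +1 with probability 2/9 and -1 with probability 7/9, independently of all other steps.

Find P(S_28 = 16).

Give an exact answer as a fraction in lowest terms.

To reach position 16 after 28 steps: need 22 steps of +1 and 6 steps of -1.
Number of such sequences: C(28,22) = 376740
Each has probability (2/9)^22 · (7/9)^6 = 493455671296/523347633027360537213511521
P = 376740 · 493455671296/523347633027360537213511521 = 20656054400450560/58149737003040059690390169

Answer: 20656054400450560/58149737003040059690390169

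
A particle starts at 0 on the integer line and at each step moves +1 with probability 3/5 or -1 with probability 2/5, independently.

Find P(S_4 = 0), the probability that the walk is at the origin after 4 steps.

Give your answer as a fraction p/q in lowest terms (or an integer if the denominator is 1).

To be at 0 after 4 steps: need exactly 2 steps of +1 and 2 of -1.
Number of such sequences: C(4,2) = 6
Each has probability (3/5)^2 · (2/5)^2 = 36/625
P = 6 · 36/625 = 216/625

Answer: 216/625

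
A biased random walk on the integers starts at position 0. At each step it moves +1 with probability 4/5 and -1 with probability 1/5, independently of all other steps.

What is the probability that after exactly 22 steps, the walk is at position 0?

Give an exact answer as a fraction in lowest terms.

Answer: 2958796259328/2384185791015625

Derivation:
To be at 0 after 22 steps: need exactly 11 steps of +1 and 11 of -1.
Number of such sequences: C(22,11) = 705432
Each has probability (4/5)^11 · (1/5)^11 = 4194304/2384185791015625
P = 705432 · 4194304/2384185791015625 = 2958796259328/2384185791015625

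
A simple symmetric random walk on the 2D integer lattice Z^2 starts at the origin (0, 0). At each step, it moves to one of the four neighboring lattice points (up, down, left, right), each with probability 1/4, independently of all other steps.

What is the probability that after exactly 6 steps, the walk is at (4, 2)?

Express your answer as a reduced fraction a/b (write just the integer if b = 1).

Answer: 15/4096

Derivation:
Let h be the number of horizontal steps (so 6-h are vertical). To end at (4,2) need (h+4)/2 right-steps and ((6-h)+2)/2 up-steps.
Sum over h with 4 ≤ h ≤ 4, h ≡ 0 (mod 2), 6-h ≡ 0 (mod 2):
h=4: C(6,4)·C(4,4)·C(2,2) = 15·1·1 = 15
Total favorable: 15
Total paths: 4^6 = 4096
P = 15/4096 = 15/4096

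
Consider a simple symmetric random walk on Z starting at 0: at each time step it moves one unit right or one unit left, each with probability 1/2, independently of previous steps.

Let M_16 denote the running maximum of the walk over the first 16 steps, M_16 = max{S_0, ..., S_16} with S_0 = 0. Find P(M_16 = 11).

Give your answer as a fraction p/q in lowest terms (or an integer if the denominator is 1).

Let M_16 = max(S_0,...,S_16). Use the reflection principle: for j ≥ 1, #{paths with M_16 ≥ j} = #{S_16 ≥ j} + #{S_16 ≥ j+1}.
By reflection, #{M_16 ≥ 11} = #{S_16 ≥ 11} + #{S_16 ≥ 12} = 137 + 137 = 274.
#{M_16 ≥ 12} = #{S_16 ≥ 12} + #{S_16 ≥ 13} = 137 + 17 = 154.
#{M_16 = 11} = 274 - 154 = 120.
P(M_16 = 11) = 120/65536 = 15/8192

Answer: 15/8192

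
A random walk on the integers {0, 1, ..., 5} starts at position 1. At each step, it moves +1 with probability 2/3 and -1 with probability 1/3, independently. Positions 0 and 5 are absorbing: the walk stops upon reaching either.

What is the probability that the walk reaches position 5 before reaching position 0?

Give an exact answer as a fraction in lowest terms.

Answer: 16/31

Derivation:
Biased walk: p = 2/3, q = 1/3, r = q/p = 1/2
Gambler's ruin: P(hit 5 before 0 | start at 1) = (1 - r^a)/(1 - r^N)
r^1 = 1/2; r^5 = 1/32
P = (1 - 1/2) / (1 - 1/32) = 1/2 / 31/32 = 16/31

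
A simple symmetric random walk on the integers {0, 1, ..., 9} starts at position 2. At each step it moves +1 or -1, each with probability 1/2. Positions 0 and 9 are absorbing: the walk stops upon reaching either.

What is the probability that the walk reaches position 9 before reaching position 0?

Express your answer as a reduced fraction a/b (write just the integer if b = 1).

Answer: 2/9

Derivation:
Symmetric walk (p = 1/2): the harmonic-function argument gives P(hit 9 before 0 | start at 2) = a/N.
P = 2/9 = 2/9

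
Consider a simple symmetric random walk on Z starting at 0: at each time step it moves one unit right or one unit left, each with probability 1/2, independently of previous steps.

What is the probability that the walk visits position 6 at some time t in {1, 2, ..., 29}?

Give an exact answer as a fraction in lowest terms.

Answer: 35558423/134217728

Derivation:
Count via complement. Let g(t,s) = #length-t paths at position s with S_1..S_t all ≠ 6.
g(t,s) = g(t-1,s-1) + g(t-1,s+1) for s ≠ 6; g(t,6) = 0.
t=0: g(0,0)=1
t=1: g(1,-1)=1 g(1,1)=1
t=2: g(2,-2)=1 g(2,0)=2 g(2,2)=1
t=3: g(3,-3)=1 g(3,-1)=3 g(3,1)=3 g(3,3)=1
t=4: g(4,-4)=1 g(4,-2)=4 g(4,0)=6 g(4,2)=4 g(4,4)=1
t=5: g(5,-5)=1 g(5,-3)=5 g(5,-1)=10 g(5,1)=10 g(5,3)=5 g(5,5)=1
t=6: g(6,-6)=1 g(6,-4)=6 g(6,-2)=15 g(6,0)=20 g(6,2)=15 g(6,4)=6
t=7: g(7,-7)=1 g(7,-5)=7 g(7,-3)=21 g(7,-1)=35 g(7,1)=35 g(7,3)=21 g(7,5)=6
t=8: g(8,-8)=1 g(8,-6)=8 g(8,-4)=28 g(8,-2)=56 g(8,0)=70 g(8,2)=56 g(8,4)=27
t=9: g(9,-9)=1 g(9,-7)=9 g(9,-5)=36 g(9,-3)=84 g(9,-1)=126 g(9,1)=126 g(9,3)=83 g(9,5)=27
t=10: g(10,-10)=1 g(10,-8)=10 g(10,-6)=45 g(10,-4)=120 g(10,-2)=210 g(10,0)=252 g(10,2)=209 g(10,4)=110
t=11: g(11,-11)=1 g(11,-9)=11 g(11,-7)=55 g(11,-5)=165 g(11,-3)=330 g(11,-1)=462 g(11,1)=461 g(11,3)=319 g(11,5)=110
t=12: g(12,-12)=1 g(12,-10)=12 g(12,-8)=66 g(12,-6)=220 g(12,-4)=495 g(12,-2)=792 g(12,0)=923 g(12,2)=780 g(12,4)=429
t=13: g(13,-13)=1 g(13,-11)=13 g(13,-9)=78 g(13,-7)=286 g(13,-5)=715 g(13,-3)=1287 g(13,-1)=1715 g(13,1)=1703 g(13,3)=1209 g(13,5)=429
t=14: g(14,-14)=1 g(14,-12)=14 g(14,-10)=91 g(14,-8)=364 g(14,-6)=1001 g(14,-4)=2002 g(14,-2)=3002 g(14,0)=3418 g(14,2)=2912 g(14,4)=1638
t=15: g(15,-15)=1 g(15,-13)=15 g(15,-11)=105 g(15,-9)=455 g(15,-7)=1365 g(15,-5)=3003 g(15,-3)=5004 g(15,-1)=6420 g(15,1)=6330 g(15,3)=4550 g(15,5)=1638
t=16: g(16,-16)=1 g(16,-14)=16 g(16,-12)=120 g(16,-10)=560 g(16,-8)=1820 g(16,-6)=4368 g(16,-4)=8007 g(16,-2)=11424 g(16,0)=12750 g(16,2)=10880 g(16,4)=6188
t=17: g(17,-17)=1 g(17,-15)=17 g(17,-13)=136 g(17,-11)=680 g(17,-9)=2380 g(17,-7)=6188 g(17,-5)=12375 g(17,-3)=19431 g(17,-1)=24174 g(17,1)=23630 g(17,3)=17068 g(17,5)=6188
t=18: g(18,-18)=1 g(18,-16)=18 g(18,-14)=153 g(18,-12)=816 g(18,-10)=3060 g(18,-8)=8568 g(18,-6)=18563 g(18,-4)=31806 g(18,-2)=43605 g(18,0)=47804 g(18,2)=40698 g(18,4)=23256
t=19: g(19,-19)=1 g(19,-17)=19 g(19,-15)=171 g(19,-13)=969 g(19,-11)=3876 g(19,-9)=11628 g(19,-7)=27131 g(19,-5)=50369 g(19,-3)=75411 g(19,-1)=91409 g(19,1)=88502 g(19,3)=63954 g(19,5)=23256
t=20: g(20,-20)=1 g(20,-18)=20 g(20,-16)=190 g(20,-14)=1140 g(20,-12)=4845 g(20,-10)=15504 g(20,-8)=38759 g(20,-6)=77500 g(20,-4)=125780 g(20,-2)=166820 g(20,0)=179911 g(20,2)=152456 g(20,4)=87210
t=21: g(21,-21)=1 g(21,-19)=21 g(21,-17)=210 g(21,-15)=1330 g(21,-13)=5985 g(21,-11)=20349 g(21,-9)=54263 g(21,-7)=116259 g(21,-5)=203280 g(21,-3)=292600 g(21,-1)=346731 g(21,1)=332367 g(21,3)=239666 g(21,5)=87210
t=22: g(22,-22)=1 g(22,-20)=22 g(22,-18)=231 g(22,-16)=1540 g(22,-14)=7315 g(22,-12)=26334 g(22,-10)=74612 g(22,-8)=170522 g(22,-6)=319539 g(22,-4)=495880 g(22,-2)=639331 g(22,0)=679098 g(22,2)=572033 g(22,4)=326876
t=23: g(23,-23)=1 g(23,-21)=23 g(23,-19)=253 g(23,-17)=1771 g(23,-15)=8855 g(23,-13)=33649 g(23,-11)=100946 g(23,-9)=245134 g(23,-7)=490061 g(23,-5)=815419 g(23,-3)=1135211 g(23,-1)=1318429 g(23,1)=1251131 g(23,3)=898909 g(23,5)=326876
t=24: g(24,-24)=1 g(24,-22)=24 g(24,-20)=276 g(24,-18)=2024 g(24,-16)=10626 g(24,-14)=42504 g(24,-12)=134595 g(24,-10)=346080 g(24,-8)=735195 g(24,-6)=1305480 g(24,-4)=1950630 g(24,-2)=2453640 g(24,0)=2569560 g(24,2)=2150040 g(24,4)=1225785
t=25: g(25,-25)=1 g(25,-23)=25 g(25,-21)=300 g(25,-19)=2300 g(25,-17)=12650 g(25,-15)=53130 g(25,-13)=177099 g(25,-11)=480675 g(25,-9)=1081275 g(25,-7)=2040675 g(25,-5)=3256110 g(25,-3)=4404270 g(25,-1)=5023200 g(25,1)=4719600 g(25,3)=3375825 g(25,5)=1225785
t=26: g(26,-26)=1 g(26,-24)=26 g(26,-22)=325 g(26,-20)=2600 g(26,-18)=14950 g(26,-16)=65780 g(26,-14)=230229 g(26,-12)=657774 g(26,-10)=1561950 g(26,-8)=3121950 g(26,-6)=5296785 g(26,-4)=7660380 g(26,-2)=9427470 g(26,0)=9742800 g(26,2)=8095425 g(26,4)=4601610
t=27: g(27,-27)=1 g(27,-25)=27 g(27,-23)=351 g(27,-21)=2925 g(27,-19)=17550 g(27,-17)=80730 g(27,-15)=296009 g(27,-13)=888003 g(27,-11)=2219724 g(27,-9)=4683900 g(27,-7)=8418735 g(27,-5)=12957165 g(27,-3)=17087850 g(27,-1)=19170270 g(27,1)=17838225 g(27,3)=12697035 g(27,5)=4601610
t=28: g(28,-28)=1 g(28,-26)=28 g(28,-24)=378 g(28,-22)=3276 g(28,-20)=20475 g(28,-18)=98280 g(28,-16)=376739 g(28,-14)=1184012 g(28,-12)=3107727 g(28,-10)=6903624 g(28,-8)=13102635 g(28,-6)=21375900 g(28,-4)=30045015 g(28,-2)=36258120 g(28,0)=37008495 g(28,2)=30535260 g(28,4)=17298645
t=29: g(29,-29)=1 g(29,-27)=29 g(29,-25)=406 g(29,-23)=3654 g(29,-21)=23751 g(29,-19)=118755 g(29,-17)=475019 g(29,-15)=1560751 g(29,-13)=4291739 g(29,-11)=10011351 g(29,-9)=20006259 g(29,-7)=34478535 g(29,-5)=51420915 g(29,-3)=66303135 g(29,-1)=73266615 g(29,1)=67543755 g(29,3)=47833905 g(29,5)=17298645
Paths never hitting 6: Σ_s g(29,s) = 394637220
Paths hitting 6: 2^29 - 394637220 = 142233692
P = 142233692/536870912 = 35558423/134217728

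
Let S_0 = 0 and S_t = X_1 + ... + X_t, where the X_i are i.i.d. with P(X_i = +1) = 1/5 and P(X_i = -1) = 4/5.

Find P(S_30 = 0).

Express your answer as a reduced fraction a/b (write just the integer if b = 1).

To reach position 0 after 30 steps: need 15 steps of +1 and 15 steps of -1.
Number of such sequences: C(30,15) = 155117520
Each has probability (1/5)^15 · (4/5)^15 = 1073741824/931322574615478515625
P = 155117520 · 1073741824/931322574615478515625 = 33311233771831296/186264514923095703125

Answer: 33311233771831296/186264514923095703125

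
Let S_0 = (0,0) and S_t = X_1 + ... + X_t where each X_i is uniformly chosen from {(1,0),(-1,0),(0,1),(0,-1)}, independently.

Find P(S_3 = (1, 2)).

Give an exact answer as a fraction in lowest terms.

Let h be the number of horizontal steps (so 3-h are vertical). To end at (1,2) need (h+1)/2 right-steps and ((3-h)+2)/2 up-steps.
Sum over h with 1 ≤ h ≤ 1, h ≡ 1 (mod 2), 3-h ≡ 0 (mod 2):
h=1: C(3,1)·C(1,1)·C(2,2) = 3·1·1 = 3
Total favorable: 3
Total paths: 4^3 = 64
P = 3/64 = 3/64

Answer: 3/64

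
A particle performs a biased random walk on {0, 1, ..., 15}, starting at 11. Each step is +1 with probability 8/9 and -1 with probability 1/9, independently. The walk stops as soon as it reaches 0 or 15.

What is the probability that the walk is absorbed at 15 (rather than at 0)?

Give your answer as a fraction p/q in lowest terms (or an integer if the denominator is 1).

Biased walk: p = 8/9, q = 1/9, r = q/p = 1/8
Gambler's ruin: P(hit 15 before 0 | start at 11) = (1 - r^a)/(1 - r^N)
r^11 = 1/8589934592; r^15 = 1/35184372088832
P = (1 - 1/8589934592) / (1 - 1/35184372088832) = 8589934591/8589934592 / 35184372088831/35184372088832 = 5026338869248/5026338869833

Answer: 5026338869248/5026338869833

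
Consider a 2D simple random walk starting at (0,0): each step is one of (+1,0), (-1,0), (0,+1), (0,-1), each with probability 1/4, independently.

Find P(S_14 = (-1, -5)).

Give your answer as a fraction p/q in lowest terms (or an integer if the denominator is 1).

Let h be the number of horizontal steps (so 14-h are vertical). To end at (-1,-5) need (h-1)/2 right-steps and ((14-h)-5)/2 up-steps.
Sum over h with 1 ≤ h ≤ 9, h ≡ 1 (mod 2), 14-h ≡ 1 (mod 2):
h=1: C(14,1)·C(1,0)·C(13,4) = 14·1·715 = 10010
h=3: C(14,3)·C(3,1)·C(11,3) = 364·3·165 = 180180
h=5: C(14,5)·C(5,2)·C(9,2) = 2002·10·36 = 720720
h=7: C(14,7)·C(7,3)·C(7,1) = 3432·35·7 = 840840
h=9: C(14,9)·C(9,4)·C(5,0) = 2002·126·1 = 252252
Total favorable: 2004002
Total paths: 4^14 = 268435456
P = 2004002/268435456 = 1002001/134217728

Answer: 1002001/134217728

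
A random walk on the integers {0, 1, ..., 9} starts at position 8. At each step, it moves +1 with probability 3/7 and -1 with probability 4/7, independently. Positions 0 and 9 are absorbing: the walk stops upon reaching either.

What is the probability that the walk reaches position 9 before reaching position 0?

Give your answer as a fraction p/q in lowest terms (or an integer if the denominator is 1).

Biased walk: p = 3/7, q = 4/7, r = q/p = 4/3
Gambler's ruin: P(hit 9 before 0 | start at 8) = (1 - r^a)/(1 - r^N)
r^8 = 65536/6561; r^9 = 262144/19683
P = (1 - 65536/6561) / (1 - 262144/19683) = -58975/6561 / -242461/19683 = 176925/242461

Answer: 176925/242461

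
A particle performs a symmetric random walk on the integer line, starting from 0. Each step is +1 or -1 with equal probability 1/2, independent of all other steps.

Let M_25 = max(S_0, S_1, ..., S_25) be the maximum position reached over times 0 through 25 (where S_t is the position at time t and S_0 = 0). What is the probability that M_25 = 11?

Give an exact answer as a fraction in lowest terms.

Answer: 120175/8388608

Derivation:
Let M_25 = max(S_0,...,S_25). Use the reflection principle: for j ≥ 1, #{paths with M_25 ≥ j} = #{S_25 ≥ j} + #{S_25 ≥ j+1}.
By reflection, #{M_25 ≥ 11} = #{S_25 ≥ 11} + #{S_25 ≥ 12} = 726206 + 245506 = 971712.
#{M_25 ≥ 12} = #{S_25 ≥ 12} + #{S_25 ≥ 13} = 245506 + 245506 = 491012.
#{M_25 = 11} = 971712 - 491012 = 480700.
P(M_25 = 11) = 480700/33554432 = 120175/8388608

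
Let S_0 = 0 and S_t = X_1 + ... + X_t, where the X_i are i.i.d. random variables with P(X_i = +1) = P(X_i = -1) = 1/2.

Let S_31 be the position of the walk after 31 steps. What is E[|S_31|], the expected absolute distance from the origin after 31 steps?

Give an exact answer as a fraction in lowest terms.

Answer: 300540195/67108864

Derivation:
S_31 takes values m ≡ 1 (mod 2) with |m| ≤ 31; P(S_31=m) = C(31,(31+m)/2)/2^31.
Total paths: 2^31 = 2147483648
Distribution: P(S=-31)=1/2147483648, P(S=-29)=31/2147483648, P(S=-27)=465/2147483648, P(S=-25)=4495/2147483648, P(S=-23)=31465/2147483648, P(S=-21)=169911/2147483648, P(S=-19)=736281/2147483648, P(S=-17)=2629575/2147483648, P(S=-15)=7888725/2147483648, P(S=-13)=20160075/2147483648, P(S=-11)=44352165/2147483648, P(S=-9)=84672315/2147483648, P(S=-7)=141120525/2147483648, P(S=-5)=206253075/2147483648, P(S=-3)=265182525/2147483648, P(S=-1)=300540195/2147483648, P(S=1)=300540195/2147483648, P(S=3)=265182525/2147483648, P(S=5)=206253075/2147483648, P(S=7)=141120525/2147483648, P(S=9)=84672315/2147483648, P(S=11)=44352165/2147483648, P(S=13)=20160075/2147483648, P(S=15)=7888725/2147483648, P(S=17)=2629575/2147483648, P(S=19)=736281/2147483648, P(S=21)=169911/2147483648, P(S=23)=31465/2147483648, P(S=25)=4495/2147483648, P(S=27)=465/2147483648, P(S=29)=31/2147483648, P(S=31)=1/2147483648
E[|S_31|] = Σ_m |m|·P(S_31=m) = 9617286240/2147483648 = 300540195/67108864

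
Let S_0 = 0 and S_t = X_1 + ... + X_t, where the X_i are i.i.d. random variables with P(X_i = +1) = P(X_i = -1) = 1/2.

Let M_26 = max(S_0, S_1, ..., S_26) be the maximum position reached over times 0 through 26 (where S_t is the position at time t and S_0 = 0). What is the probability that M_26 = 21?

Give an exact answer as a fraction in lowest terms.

Let M_26 = max(S_0,...,S_26). Use the reflection principle: for j ≥ 1, #{paths with M_26 ≥ j} = #{S_26 ≥ j} + #{S_26 ≥ j+1}.
By reflection, #{M_26 ≥ 21} = #{S_26 ≥ 21} + #{S_26 ≥ 22} = 352 + 352 = 704.
#{M_26 ≥ 22} = #{S_26 ≥ 22} + #{S_26 ≥ 23} = 352 + 27 = 379.
#{M_26 = 21} = 704 - 379 = 325.
P(M_26 = 21) = 325/67108864 = 325/67108864

Answer: 325/67108864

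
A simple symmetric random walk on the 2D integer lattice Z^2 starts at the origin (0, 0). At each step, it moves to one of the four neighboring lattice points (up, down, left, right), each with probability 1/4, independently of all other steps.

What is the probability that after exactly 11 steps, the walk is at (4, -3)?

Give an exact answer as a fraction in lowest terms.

Answer: 12705/2097152

Derivation:
Let h be the number of horizontal steps (so 11-h are vertical). To end at (4,-3) need (h+4)/2 right-steps and ((11-h)-3)/2 up-steps.
Sum over h with 4 ≤ h ≤ 8, h ≡ 0 (mod 2), 11-h ≡ 1 (mod 2):
h=4: C(11,4)·C(4,4)·C(7,2) = 330·1·21 = 6930
h=6: C(11,6)·C(6,5)·C(5,1) = 462·6·5 = 13860
h=8: C(11,8)·C(8,6)·C(3,0) = 165·28·1 = 4620
Total favorable: 25410
Total paths: 4^11 = 4194304
P = 25410/4194304 = 12705/2097152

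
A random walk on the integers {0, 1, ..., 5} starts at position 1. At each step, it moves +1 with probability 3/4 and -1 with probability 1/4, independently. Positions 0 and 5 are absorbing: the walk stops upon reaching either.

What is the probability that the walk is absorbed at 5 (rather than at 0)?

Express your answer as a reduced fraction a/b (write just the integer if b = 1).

Answer: 81/121

Derivation:
Biased walk: p = 3/4, q = 1/4, r = q/p = 1/3
Gambler's ruin: P(hit 5 before 0 | start at 1) = (1 - r^a)/(1 - r^N)
r^1 = 1/3; r^5 = 1/243
P = (1 - 1/3) / (1 - 1/243) = 2/3 / 242/243 = 81/121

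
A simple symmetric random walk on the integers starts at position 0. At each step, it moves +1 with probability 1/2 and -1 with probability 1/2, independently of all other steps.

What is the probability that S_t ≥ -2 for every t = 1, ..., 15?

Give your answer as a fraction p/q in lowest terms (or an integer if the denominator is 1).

Answer: 17875/32768

Derivation:
Let f(t,s) = #length-t paths at position s with S_1..S_t all ≥ -2.
f(t,s) = f(t-1,s-1) + f(t-1,s+1) for s ≥ -2; f(t,s) = 0 for s < -2.
t=0: f(0,0)=1
t=1: f(1,-1)=1 f(1,1)=1
t=2: f(2,-2)=1 f(2,0)=2 f(2,2)=1
t=3: f(3,-1)=3 f(3,1)=3 f(3,3)=1
t=4: f(4,-2)=3 f(4,0)=6 f(4,2)=4 f(4,4)=1
t=5: f(5,-1)=9 f(5,1)=10 f(5,3)=5 f(5,5)=1
t=6: f(6,-2)=9 f(6,0)=19 f(6,2)=15 f(6,4)=6 f(6,6)=1
t=7: f(7,-1)=28 f(7,1)=34 f(7,3)=21 f(7,5)=7 f(7,7)=1
t=8: f(8,-2)=28 f(8,0)=62 f(8,2)=55 f(8,4)=28 f(8,6)=8 f(8,8)=1
t=9: f(9,-1)=90 f(9,1)=117 f(9,3)=83 f(9,5)=36 f(9,7)=9 f(9,9)=1
t=10: f(10,-2)=90 f(10,0)=207 f(10,2)=200 f(10,4)=119 f(10,6)=45 f(10,8)=10 f(10,10)=1
t=11: f(11,-1)=297 f(11,1)=407 f(11,3)=319 f(11,5)=164 f(11,7)=55 f(11,9)=11 f(11,11)=1
t=12: f(12,-2)=297 f(12,0)=704 f(12,2)=726 f(12,4)=483 f(12,6)=219 f(12,8)=66 f(12,10)=12 f(12,12)=1
t=13: f(13,-1)=1001 f(13,1)=1430 f(13,3)=1209 f(13,5)=702 f(13,7)=285 f(13,9)=78 f(13,11)=13 f(13,13)=1
t=14: f(14,-2)=1001 f(14,0)=2431 f(14,2)=2639 f(14,4)=1911 f(14,6)=987 f(14,8)=363 f(14,10)=91 f(14,12)=14 f(14,14)=1
t=15: f(15,-1)=3432 f(15,1)=5070 f(15,3)=4550 f(15,5)=2898 f(15,7)=1350 f(15,9)=454 f(15,11)=105 f(15,13)=15 f(15,15)=1
Σ_s f(15,s) = 17875
P = 17875/32768 = 17875/32768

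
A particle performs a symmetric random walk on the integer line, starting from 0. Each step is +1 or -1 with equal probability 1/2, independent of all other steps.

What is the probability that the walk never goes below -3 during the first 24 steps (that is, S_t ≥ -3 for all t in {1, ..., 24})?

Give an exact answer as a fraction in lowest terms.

Answer: 2414425/4194304

Derivation:
Let f(t,s) = #length-t paths at position s with S_1..S_t all ≥ -3.
f(t,s) = f(t-1,s-1) + f(t-1,s+1) for s ≥ -3; f(t,s) = 0 for s < -3.
t=0: f(0,0)=1
t=1: f(1,-1)=1 f(1,1)=1
t=2: f(2,-2)=1 f(2,0)=2 f(2,2)=1
t=3: f(3,-3)=1 f(3,-1)=3 f(3,1)=3 f(3,3)=1
t=4: f(4,-2)=4 f(4,0)=6 f(4,2)=4 f(4,4)=1
t=5: f(5,-3)=4 f(5,-1)=10 f(5,1)=10 f(5,3)=5 f(5,5)=1
t=6: f(6,-2)=14 f(6,0)=20 f(6,2)=15 f(6,4)=6 f(6,6)=1
t=7: f(7,-3)=14 f(7,-1)=34 f(7,1)=35 f(7,3)=21 f(7,5)=7 f(7,7)=1
t=8: f(8,-2)=48 f(8,0)=69 f(8,2)=56 f(8,4)=28 f(8,6)=8 f(8,8)=1
t=9: f(9,-3)=48 f(9,-1)=117 f(9,1)=125 f(9,3)=84 f(9,5)=36 f(9,7)=9 f(9,9)=1
t=10: f(10,-2)=165 f(10,0)=242 f(10,2)=209 f(10,4)=120 f(10,6)=45 f(10,8)=10 f(10,10)=1
t=11: f(11,-3)=165 f(11,-1)=407 f(11,1)=451 f(11,3)=329 f(11,5)=165 f(11,7)=55 f(11,9)=11 f(11,11)=1
t=12: f(12,-2)=572 f(12,0)=858 f(12,2)=780 f(12,4)=494 f(12,6)=220 f(12,8)=66 f(12,10)=12 f(12,12)=1
t=13: f(13,-3)=572 f(13,-1)=1430 f(13,1)=1638 f(13,3)=1274 f(13,5)=714 f(13,7)=286 f(13,9)=78 f(13,11)=13 f(13,13)=1
t=14: f(14,-2)=2002 f(14,0)=3068 f(14,2)=2912 f(14,4)=1988 f(14,6)=1000 f(14,8)=364 f(14,10)=91 f(14,12)=14 f(14,14)=1
t=15: f(15,-3)=2002 f(15,-1)=5070 f(15,1)=5980 f(15,3)=4900 f(15,5)=2988 f(15,7)=1364 f(15,9)=455 f(15,11)=105 f(15,13)=15 f(15,15)=1
t=16: f(16,-2)=7072 f(16,0)=11050 f(16,2)=10880 f(16,4)=7888 f(16,6)=4352 f(16,8)=1819 f(16,10)=560 f(16,12)=120 f(16,14)=16 f(16,16)=1
t=17: f(17,-3)=7072 f(17,-1)=18122 f(17,1)=21930 f(17,3)=18768 f(17,5)=12240 f(17,7)=6171 f(17,9)=2379 f(17,11)=680 f(17,13)=136 f(17,15)=17 f(17,17)=1
t=18: f(18,-2)=25194 f(18,0)=40052 f(18,2)=40698 f(18,4)=31008 f(18,6)=18411 f(18,8)=8550 f(18,10)=3059 f(18,12)=816 f(18,14)=153 f(18,16)=18 f(18,18)=1
t=19: f(19,-3)=25194 f(19,-1)=65246 f(19,1)=80750 f(19,3)=71706 f(19,5)=49419 f(19,7)=26961 f(19,9)=11609 f(19,11)=3875 f(19,13)=969 f(19,15)=171 f(19,17)=19 f(19,19)=1
t=20: f(20,-2)=90440 f(20,0)=145996 f(20,2)=152456 f(20,4)=121125 f(20,6)=76380 f(20,8)=38570 f(20,10)=15484 f(20,12)=4844 f(20,14)=1140 f(20,16)=190 f(20,18)=20 f(20,20)=1
t=21: f(21,-3)=90440 f(21,-1)=236436 f(21,1)=298452 f(21,3)=273581 f(21,5)=197505 f(21,7)=114950 f(21,9)=54054 f(21,11)=20328 f(21,13)=5984 f(21,15)=1330 f(21,17)=210 f(21,19)=21 f(21,21)=1
t=22: f(22,-2)=326876 f(22,0)=534888 f(22,2)=572033 f(22,4)=471086 f(22,6)=312455 f(22,8)=169004 f(22,10)=74382 f(22,12)=26312 f(22,14)=7314 f(22,16)=1540 f(22,18)=231 f(22,20)=22 f(22,22)=1
t=23: f(23,-3)=326876 f(23,-1)=861764 f(23,1)=1106921 f(23,3)=1043119 f(23,5)=783541 f(23,7)=481459 f(23,9)=243386 f(23,11)=100694 f(23,13)=33626 f(23,15)=8854 f(23,17)=1771 f(23,19)=253 f(23,21)=23 f(23,23)=1
t=24: f(24,-2)=1188640 f(24,0)=1968685 f(24,2)=2150040 f(24,4)=1826660 f(24,6)=1265000 f(24,8)=724845 f(24,10)=344080 f(24,12)=134320 f(24,14)=42480 f(24,16)=10625 f(24,18)=2024 f(24,20)=276 f(24,22)=24 f(24,24)=1
Σ_s f(24,s) = 9657700
P = 9657700/16777216 = 2414425/4194304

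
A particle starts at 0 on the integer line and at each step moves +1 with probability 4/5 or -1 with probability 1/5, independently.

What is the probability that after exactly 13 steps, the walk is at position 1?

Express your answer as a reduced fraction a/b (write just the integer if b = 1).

To reach position 1 after 13 steps: need 7 steps of +1 and 6 steps of -1.
Number of such sequences: C(13,7) = 1716
Each has probability (4/5)^7 · (1/5)^6 = 16384/1220703125
P = 1716 · 16384/1220703125 = 28114944/1220703125

Answer: 28114944/1220703125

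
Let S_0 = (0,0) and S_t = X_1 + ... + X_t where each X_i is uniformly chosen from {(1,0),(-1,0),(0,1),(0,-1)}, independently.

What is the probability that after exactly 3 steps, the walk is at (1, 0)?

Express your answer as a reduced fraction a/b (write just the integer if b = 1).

Answer: 9/64

Derivation:
Let h be the number of horizontal steps (so 3-h are vertical). To end at (1,0) need (h+1)/2 right-steps and ((3-h)+0)/2 up-steps.
Sum over h with 1 ≤ h ≤ 3, h ≡ 1 (mod 2), 3-h ≡ 0 (mod 2):
h=1: C(3,1)·C(1,1)·C(2,1) = 3·1·2 = 6
h=3: C(3,3)·C(3,2)·C(0,0) = 1·3·1 = 3
Total favorable: 9
Total paths: 4^3 = 64
P = 9/64 = 9/64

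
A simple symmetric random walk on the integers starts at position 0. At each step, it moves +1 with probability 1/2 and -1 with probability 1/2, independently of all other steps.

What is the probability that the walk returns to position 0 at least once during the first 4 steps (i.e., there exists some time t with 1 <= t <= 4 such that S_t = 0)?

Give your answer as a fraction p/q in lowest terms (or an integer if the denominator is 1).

Count via complement. Let g(t,s) = #length-t paths at position s with S_1..S_t all ≠ 0.
g(t,s) = g(t-1,s-1) + g(t-1,s+1) for s ≠ 0; g(t,0) = 0.
t=0: g(0,0)=1
t=1: g(1,-1)=1 g(1,1)=1
t=2: g(2,-2)=1 g(2,2)=1
t=3: g(3,-3)=1 g(3,-1)=1 g(3,1)=1 g(3,3)=1
t=4: g(4,-4)=1 g(4,-2)=2 g(4,2)=2 g(4,4)=1
Paths never hitting 0: Σ_s g(4,s) = 6
Paths hitting 0: 2^4 - 6 = 10
P = 10/16 = 5/8

Answer: 5/8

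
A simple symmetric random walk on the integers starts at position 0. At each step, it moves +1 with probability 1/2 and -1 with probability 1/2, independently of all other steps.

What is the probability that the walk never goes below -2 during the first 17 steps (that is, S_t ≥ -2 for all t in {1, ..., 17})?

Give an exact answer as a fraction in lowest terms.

Answer: 17017/32768

Derivation:
Let f(t,s) = #length-t paths at position s with S_1..S_t all ≥ -2.
f(t,s) = f(t-1,s-1) + f(t-1,s+1) for s ≥ -2; f(t,s) = 0 for s < -2.
t=0: f(0,0)=1
t=1: f(1,-1)=1 f(1,1)=1
t=2: f(2,-2)=1 f(2,0)=2 f(2,2)=1
t=3: f(3,-1)=3 f(3,1)=3 f(3,3)=1
t=4: f(4,-2)=3 f(4,0)=6 f(4,2)=4 f(4,4)=1
t=5: f(5,-1)=9 f(5,1)=10 f(5,3)=5 f(5,5)=1
t=6: f(6,-2)=9 f(6,0)=19 f(6,2)=15 f(6,4)=6 f(6,6)=1
t=7: f(7,-1)=28 f(7,1)=34 f(7,3)=21 f(7,5)=7 f(7,7)=1
t=8: f(8,-2)=28 f(8,0)=62 f(8,2)=55 f(8,4)=28 f(8,6)=8 f(8,8)=1
t=9: f(9,-1)=90 f(9,1)=117 f(9,3)=83 f(9,5)=36 f(9,7)=9 f(9,9)=1
t=10: f(10,-2)=90 f(10,0)=207 f(10,2)=200 f(10,4)=119 f(10,6)=45 f(10,8)=10 f(10,10)=1
t=11: f(11,-1)=297 f(11,1)=407 f(11,3)=319 f(11,5)=164 f(11,7)=55 f(11,9)=11 f(11,11)=1
t=12: f(12,-2)=297 f(12,0)=704 f(12,2)=726 f(12,4)=483 f(12,6)=219 f(12,8)=66 f(12,10)=12 f(12,12)=1
t=13: f(13,-1)=1001 f(13,1)=1430 f(13,3)=1209 f(13,5)=702 f(13,7)=285 f(13,9)=78 f(13,11)=13 f(13,13)=1
t=14: f(14,-2)=1001 f(14,0)=2431 f(14,2)=2639 f(14,4)=1911 f(14,6)=987 f(14,8)=363 f(14,10)=91 f(14,12)=14 f(14,14)=1
t=15: f(15,-1)=3432 f(15,1)=5070 f(15,3)=4550 f(15,5)=2898 f(15,7)=1350 f(15,9)=454 f(15,11)=105 f(15,13)=15 f(15,15)=1
t=16: f(16,-2)=3432 f(16,0)=8502 f(16,2)=9620 f(16,4)=7448 f(16,6)=4248 f(16,8)=1804 f(16,10)=559 f(16,12)=120 f(16,14)=16 f(16,16)=1
t=17: f(17,-1)=11934 f(17,1)=18122 f(17,3)=17068 f(17,5)=11696 f(17,7)=6052 f(17,9)=2363 f(17,11)=679 f(17,13)=136 f(17,15)=17 f(17,17)=1
Σ_s f(17,s) = 68068
P = 68068/131072 = 17017/32768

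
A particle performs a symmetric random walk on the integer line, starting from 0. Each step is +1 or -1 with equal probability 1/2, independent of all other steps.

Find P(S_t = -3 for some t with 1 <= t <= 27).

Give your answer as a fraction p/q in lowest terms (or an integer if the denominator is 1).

Answer: 19179317/33554432

Derivation:
Count via complement. Let g(t,s) = #length-t paths at position s with S_1..S_t all ≠ -3.
g(t,s) = g(t-1,s-1) + g(t-1,s+1) for s ≠ -3; g(t,-3) = 0.
t=0: g(0,0)=1
t=1: g(1,-1)=1 g(1,1)=1
t=2: g(2,-2)=1 g(2,0)=2 g(2,2)=1
t=3: g(3,-1)=3 g(3,1)=3 g(3,3)=1
t=4: g(4,-2)=3 g(4,0)=6 g(4,2)=4 g(4,4)=1
t=5: g(5,-1)=9 g(5,1)=10 g(5,3)=5 g(5,5)=1
t=6: g(6,-2)=9 g(6,0)=19 g(6,2)=15 g(6,4)=6 g(6,6)=1
t=7: g(7,-1)=28 g(7,1)=34 g(7,3)=21 g(7,5)=7 g(7,7)=1
t=8: g(8,-2)=28 g(8,0)=62 g(8,2)=55 g(8,4)=28 g(8,6)=8 g(8,8)=1
t=9: g(9,-1)=90 g(9,1)=117 g(9,3)=83 g(9,5)=36 g(9,7)=9 g(9,9)=1
t=10: g(10,-2)=90 g(10,0)=207 g(10,2)=200 g(10,4)=119 g(10,6)=45 g(10,8)=10 g(10,10)=1
t=11: g(11,-1)=297 g(11,1)=407 g(11,3)=319 g(11,5)=164 g(11,7)=55 g(11,9)=11 g(11,11)=1
t=12: g(12,-2)=297 g(12,0)=704 g(12,2)=726 g(12,4)=483 g(12,6)=219 g(12,8)=66 g(12,10)=12 g(12,12)=1
t=13: g(13,-1)=1001 g(13,1)=1430 g(13,3)=1209 g(13,5)=702 g(13,7)=285 g(13,9)=78 g(13,11)=13 g(13,13)=1
t=14: g(14,-2)=1001 g(14,0)=2431 g(14,2)=2639 g(14,4)=1911 g(14,6)=987 g(14,8)=363 g(14,10)=91 g(14,12)=14 g(14,14)=1
t=15: g(15,-1)=3432 g(15,1)=5070 g(15,3)=4550 g(15,5)=2898 g(15,7)=1350 g(15,9)=454 g(15,11)=105 g(15,13)=15 g(15,15)=1
t=16: g(16,-2)=3432 g(16,0)=8502 g(16,2)=9620 g(16,4)=7448 g(16,6)=4248 g(16,8)=1804 g(16,10)=559 g(16,12)=120 g(16,14)=16 g(16,16)=1
t=17: g(17,-1)=11934 g(17,1)=18122 g(17,3)=17068 g(17,5)=11696 g(17,7)=6052 g(17,9)=2363 g(17,11)=679 g(17,13)=136 g(17,15)=17 g(17,17)=1
t=18: g(18,-2)=11934 g(18,0)=30056 g(18,2)=35190 g(18,4)=28764 g(18,6)=17748 g(18,8)=8415 g(18,10)=3042 g(18,12)=815 g(18,14)=153 g(18,16)=18 g(18,18)=1
t=19: g(19,-1)=41990 g(19,1)=65246 g(19,3)=63954 g(19,5)=46512 g(19,7)=26163 g(19,9)=11457 g(19,11)=3857 g(19,13)=968 g(19,15)=171 g(19,17)=19 g(19,19)=1
t=20: g(20,-2)=41990 g(20,0)=107236 g(20,2)=129200 g(20,4)=110466 g(20,6)=72675 g(20,8)=37620 g(20,10)=15314 g(20,12)=4825 g(20,14)=1139 g(20,16)=190 g(20,18)=20 g(20,20)=1
t=21: g(21,-1)=149226 g(21,1)=236436 g(21,3)=239666 g(21,5)=183141 g(21,7)=110295 g(21,9)=52934 g(21,11)=20139 g(21,13)=5964 g(21,15)=1329 g(21,17)=210 g(21,19)=21 g(21,21)=1
t=22: g(22,-2)=149226 g(22,0)=385662 g(22,2)=476102 g(22,4)=422807 g(22,6)=293436 g(22,8)=163229 g(22,10)=73073 g(22,12)=26103 g(22,14)=7293 g(22,16)=1539 g(22,18)=231 g(22,20)=22 g(22,22)=1
t=23: g(23,-1)=534888 g(23,1)=861764 g(23,3)=898909 g(23,5)=716243 g(23,7)=456665 g(23,9)=236302 g(23,11)=99176 g(23,13)=33396 g(23,15)=8832 g(23,17)=1770 g(23,19)=253 g(23,21)=23 g(23,23)=1
t=24: g(24,-2)=534888 g(24,0)=1396652 g(24,2)=1760673 g(24,4)=1615152 g(24,6)=1172908 g(24,8)=692967 g(24,10)=335478 g(24,12)=132572 g(24,14)=42228 g(24,16)=10602 g(24,18)=2023 g(24,20)=276 g(24,22)=24 g(24,24)=1
t=25: g(25,-1)=1931540 g(25,1)=3157325 g(25,3)=3375825 g(25,5)=2788060 g(25,7)=1865875 g(25,9)=1028445 g(25,11)=468050 g(25,13)=174800 g(25,15)=52830 g(25,17)=12625 g(25,19)=2299 g(25,21)=300 g(25,23)=25 g(25,25)=1
t=26: g(26,-2)=1931540 g(26,0)=5088865 g(26,2)=6533150 g(26,4)=6163885 g(26,6)=4653935 g(26,8)=2894320 g(26,10)=1496495 g(26,12)=642850 g(26,14)=227630 g(26,16)=65455 g(26,18)=14924 g(26,20)=2599 g(26,22)=325 g(26,24)=26 g(26,26)=1
t=27: g(27,-1)=7020405 g(27,1)=11622015 g(27,3)=12697035 g(27,5)=10817820 g(27,7)=7548255 g(27,9)=4390815 g(27,11)=2139345 g(27,13)=870480 g(27,15)=293085 g(27,17)=80379 g(27,19)=17523 g(27,21)=2924 g(27,23)=351 g(27,25)=27 g(27,27)=1
Paths never hitting -3: Σ_s g(27,s) = 57500460
Paths hitting -3: 2^27 - 57500460 = 76717268
P = 76717268/134217728 = 19179317/33554432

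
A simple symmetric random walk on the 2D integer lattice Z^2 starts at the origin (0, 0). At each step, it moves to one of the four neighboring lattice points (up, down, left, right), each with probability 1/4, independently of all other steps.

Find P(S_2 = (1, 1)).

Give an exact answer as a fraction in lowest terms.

Answer: 1/8

Derivation:
Let h be the number of horizontal steps (so 2-h are vertical). To end at (1,1) need (h+1)/2 right-steps and ((2-h)+1)/2 up-steps.
Sum over h with 1 ≤ h ≤ 1, h ≡ 1 (mod 2), 2-h ≡ 1 (mod 2):
h=1: C(2,1)·C(1,1)·C(1,1) = 2·1·1 = 2
Total favorable: 2
Total paths: 4^2 = 16
P = 2/16 = 1/8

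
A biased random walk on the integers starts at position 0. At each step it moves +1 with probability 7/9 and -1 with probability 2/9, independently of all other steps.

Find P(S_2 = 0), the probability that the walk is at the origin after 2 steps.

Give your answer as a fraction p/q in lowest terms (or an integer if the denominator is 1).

Answer: 28/81

Derivation:
To be at 0 after 2 steps: need exactly 1 step of +1 and 1 of -1.
Number of such sequences: C(2,1) = 2
Each has probability (7/9)^1 · (2/9)^1 = 14/81
P = 2 · 14/81 = 28/81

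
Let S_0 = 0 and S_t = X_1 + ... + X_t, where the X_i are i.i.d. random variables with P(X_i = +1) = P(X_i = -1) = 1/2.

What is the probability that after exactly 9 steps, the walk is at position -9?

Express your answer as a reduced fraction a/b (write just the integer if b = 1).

To reach position -9 after 9 steps: need 0 steps of +1 and 9 of -1.
Favorable paths: C(9,0) = 1
Total paths: 2^9 = 512
P = 1/512 = 1/512

Answer: 1/512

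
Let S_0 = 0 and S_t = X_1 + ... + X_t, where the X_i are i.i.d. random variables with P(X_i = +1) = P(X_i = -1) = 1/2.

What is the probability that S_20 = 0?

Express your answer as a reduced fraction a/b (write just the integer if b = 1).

To return to 0 after 20 steps: need exactly 10 steps of +1 and 10 of -1.
Favorable paths: C(20,10) = 184756
Total paths: 2^20 = 1048576
P = 184756/1048576 = 46189/262144

Answer: 46189/262144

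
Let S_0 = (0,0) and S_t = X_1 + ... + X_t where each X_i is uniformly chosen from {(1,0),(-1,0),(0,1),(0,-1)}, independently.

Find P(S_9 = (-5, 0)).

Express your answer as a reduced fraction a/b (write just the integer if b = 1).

Answer: 81/16384

Derivation:
Let h be the number of horizontal steps (so 9-h are vertical). To end at (-5,0) need (h-5)/2 right-steps and ((9-h)+0)/2 up-steps.
Sum over h with 5 ≤ h ≤ 9, h ≡ 1 (mod 2), 9-h ≡ 0 (mod 2):
h=5: C(9,5)·C(5,0)·C(4,2) = 126·1·6 = 756
h=7: C(9,7)·C(7,1)·C(2,1) = 36·7·2 = 504
h=9: C(9,9)·C(9,2)·C(0,0) = 1·36·1 = 36
Total favorable: 1296
Total paths: 4^9 = 262144
P = 1296/262144 = 81/16384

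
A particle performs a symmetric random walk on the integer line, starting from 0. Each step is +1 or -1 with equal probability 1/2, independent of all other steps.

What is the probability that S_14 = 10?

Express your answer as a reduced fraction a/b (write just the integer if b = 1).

To reach position 10 after 14 steps: need 12 steps of +1 and 2 of -1.
Favorable paths: C(14,12) = 91
Total paths: 2^14 = 16384
P = 91/16384 = 91/16384

Answer: 91/16384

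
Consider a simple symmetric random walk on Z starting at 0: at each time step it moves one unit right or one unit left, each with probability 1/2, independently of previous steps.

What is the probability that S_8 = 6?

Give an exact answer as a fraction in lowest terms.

Answer: 1/32

Derivation:
To reach position 6 after 8 steps: need 7 steps of +1 and 1 of -1.
Favorable paths: C(8,7) = 8
Total paths: 2^8 = 256
P = 8/256 = 1/32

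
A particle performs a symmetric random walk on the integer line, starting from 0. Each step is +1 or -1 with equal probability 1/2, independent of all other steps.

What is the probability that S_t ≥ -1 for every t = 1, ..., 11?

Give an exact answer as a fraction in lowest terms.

Let f(t,s) = #length-t paths at position s with S_1..S_t all ≥ -1.
f(t,s) = f(t-1,s-1) + f(t-1,s+1) for s ≥ -1; f(t,s) = 0 for s < -1.
t=0: f(0,0)=1
t=1: f(1,-1)=1 f(1,1)=1
t=2: f(2,0)=2 f(2,2)=1
t=3: f(3,-1)=2 f(3,1)=3 f(3,3)=1
t=4: f(4,0)=5 f(4,2)=4 f(4,4)=1
t=5: f(5,-1)=5 f(5,1)=9 f(5,3)=5 f(5,5)=1
t=6: f(6,0)=14 f(6,2)=14 f(6,4)=6 f(6,6)=1
t=7: f(7,-1)=14 f(7,1)=28 f(7,3)=20 f(7,5)=7 f(7,7)=1
t=8: f(8,0)=42 f(8,2)=48 f(8,4)=27 f(8,6)=8 f(8,8)=1
t=9: f(9,-1)=42 f(9,1)=90 f(9,3)=75 f(9,5)=35 f(9,7)=9 f(9,9)=1
t=10: f(10,0)=132 f(10,2)=165 f(10,4)=110 f(10,6)=44 f(10,8)=10 f(10,10)=1
t=11: f(11,-1)=132 f(11,1)=297 f(11,3)=275 f(11,5)=154 f(11,7)=54 f(11,9)=11 f(11,11)=1
Σ_s f(11,s) = 924
P = 924/2048 = 231/512

Answer: 231/512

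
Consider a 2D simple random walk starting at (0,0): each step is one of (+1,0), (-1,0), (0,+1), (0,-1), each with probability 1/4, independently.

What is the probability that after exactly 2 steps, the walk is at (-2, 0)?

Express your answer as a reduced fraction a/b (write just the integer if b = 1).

Answer: 1/16

Derivation:
Let h be the number of horizontal steps (so 2-h are vertical). To end at (-2,0) need (h-2)/2 right-steps and ((2-h)+0)/2 up-steps.
Sum over h with 2 ≤ h ≤ 2, h ≡ 0 (mod 2), 2-h ≡ 0 (mod 2):
h=2: C(2,2)·C(2,0)·C(0,0) = 1·1·1 = 1
Total favorable: 1
Total paths: 4^2 = 16
P = 1/16 = 1/16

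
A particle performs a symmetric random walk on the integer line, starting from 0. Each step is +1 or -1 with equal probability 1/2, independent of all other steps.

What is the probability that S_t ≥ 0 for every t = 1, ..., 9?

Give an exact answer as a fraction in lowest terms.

Let f(t,s) = #length-t paths at position s with S_1..S_t all ≥ 0.
f(t,s) = f(t-1,s-1) + f(t-1,s+1) for s ≥ 0; f(t,s) = 0 for s < 0.
t=0: f(0,0)=1
t=1: f(1,1)=1
t=2: f(2,0)=1 f(2,2)=1
t=3: f(3,1)=2 f(3,3)=1
t=4: f(4,0)=2 f(4,2)=3 f(4,4)=1
t=5: f(5,1)=5 f(5,3)=4 f(5,5)=1
t=6: f(6,0)=5 f(6,2)=9 f(6,4)=5 f(6,6)=1
t=7: f(7,1)=14 f(7,3)=14 f(7,5)=6 f(7,7)=1
t=8: f(8,0)=14 f(8,2)=28 f(8,4)=20 f(8,6)=7 f(8,8)=1
t=9: f(9,1)=42 f(9,3)=48 f(9,5)=27 f(9,7)=8 f(9,9)=1
Σ_s f(9,s) = 126
P = 126/512 = 63/256

Answer: 63/256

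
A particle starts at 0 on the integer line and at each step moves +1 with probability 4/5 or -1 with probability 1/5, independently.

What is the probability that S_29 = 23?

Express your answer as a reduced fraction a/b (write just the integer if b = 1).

To reach position 23 after 29 steps: need 26 steps of +1 and 3 steps of -1.
Number of such sequences: C(29,26) = 3654
Each has probability (4/5)^26 · (1/5)^3 = 4503599627370496/186264514923095703125
P = 3654 · 4503599627370496/186264514923095703125 = 16456153038411792384/186264514923095703125

Answer: 16456153038411792384/186264514923095703125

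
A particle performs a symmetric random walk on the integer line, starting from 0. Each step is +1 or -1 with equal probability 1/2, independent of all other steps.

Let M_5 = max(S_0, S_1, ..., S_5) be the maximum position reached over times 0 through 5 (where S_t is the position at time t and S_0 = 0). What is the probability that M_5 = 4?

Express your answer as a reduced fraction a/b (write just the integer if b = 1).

Let M_5 = max(S_0,...,S_5). Use the reflection principle: for j ≥ 1, #{paths with M_5 ≥ j} = #{S_5 ≥ j} + #{S_5 ≥ j+1}.
By reflection, #{M_5 ≥ 4} = #{S_5 ≥ 4} + #{S_5 ≥ 5} = 1 + 1 = 2.
#{M_5 ≥ 5} = #{S_5 ≥ 5} + #{S_5 ≥ 6} = 1 + 0 = 1.
#{M_5 = 4} = 2 - 1 = 1.
P(M_5 = 4) = 1/32 = 1/32

Answer: 1/32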